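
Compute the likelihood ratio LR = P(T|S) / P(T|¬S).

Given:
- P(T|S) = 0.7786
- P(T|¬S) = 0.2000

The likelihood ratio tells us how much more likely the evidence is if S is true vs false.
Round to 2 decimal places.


Likelihood Ratio (LR) = P(T|S) / P(T|¬S)

LR = 0.7786 / 0.2000
   = 3.89

The evidence is 3.89 times more likely if S is true than if S is false.
LR > 1, so observing T raises the odds in favor of S.


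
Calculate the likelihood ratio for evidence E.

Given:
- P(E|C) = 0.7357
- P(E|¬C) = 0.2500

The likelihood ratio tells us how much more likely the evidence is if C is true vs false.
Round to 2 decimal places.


Likelihood Ratio (LR) = P(E|C) / P(E|¬C)

LR = 0.7357 / 0.2500
   = 2.94

The evidence is 2.94 times more likely if C is true than if C is false.
Since LR > 1, the evidence supports C over ¬C.


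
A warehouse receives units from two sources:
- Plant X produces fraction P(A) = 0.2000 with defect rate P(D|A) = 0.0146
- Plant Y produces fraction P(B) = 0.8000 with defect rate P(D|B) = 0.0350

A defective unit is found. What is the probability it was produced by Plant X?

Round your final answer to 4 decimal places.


Let A = from Plant X, D = defective

Given:
- P(A) = 0.2000, P(B) = 0.8000
- P(D|A) = 0.0146, P(D|B) = 0.0350

Step 1: Find P(D)
P(D) = P(D|A)P(A) + P(D|B)P(B)
     = 0.0146 × 0.2000 + 0.0350 × 0.8000
     = 0.00292000 + 0.02800000
     = 0.03092000

Step 2: Apply Bayes' theorem
P(A|D) = P(D|A)P(A) / P(D)
       = 0.00292000 / 0.03092000
       = 0.0944


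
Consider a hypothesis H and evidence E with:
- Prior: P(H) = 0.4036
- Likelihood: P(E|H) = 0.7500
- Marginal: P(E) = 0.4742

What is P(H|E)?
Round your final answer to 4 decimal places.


Using Bayes' theorem:

P(H|E) = P(E|H) × P(H) / P(E)
       = 0.7500 × 0.4036 / 0.4742
       = 0.30270000 / 0.4742
       = 0.6383

The evidence strengthens our belief in H.
Prior: 0.4036 → Posterior: 0.6383


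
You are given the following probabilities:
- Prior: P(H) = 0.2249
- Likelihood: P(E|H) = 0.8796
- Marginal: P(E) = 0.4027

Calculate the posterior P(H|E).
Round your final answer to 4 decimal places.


Using Bayes' theorem:

P(H|E) = P(E|H) × P(H) / P(E)
       = 0.8796 × 0.2249 / 0.4027
       = 0.19782204 / 0.4027
       = 0.4912

The evidence strengthens our belief in H.
Prior: 0.2249 → Posterior: 0.4912


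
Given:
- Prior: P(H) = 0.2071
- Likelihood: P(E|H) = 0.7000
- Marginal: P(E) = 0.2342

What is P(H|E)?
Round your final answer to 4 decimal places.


Using Bayes' theorem:

P(H|E) = P(E|H) × P(H) / P(E)
       = 0.7000 × 0.2071 / 0.2342
       = 0.14497000 / 0.2342
       = 0.6190

The evidence strengthens our belief in H.
Prior: 0.2071 → Posterior: 0.6190


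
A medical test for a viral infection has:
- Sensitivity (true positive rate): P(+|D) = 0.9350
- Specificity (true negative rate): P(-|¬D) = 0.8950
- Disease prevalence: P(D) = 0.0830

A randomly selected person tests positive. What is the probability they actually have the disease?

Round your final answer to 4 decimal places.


Let D = has disease, + = positive test

Given:
- P(D) = 0.0830 (prevalence)
- P(+|D) = 0.9350 (sensitivity)
- P(-|¬D) = 0.8950 (specificity)
- P(+|¬D) = 0.1050 (false positive rate = 1 - specificity)

Step 1: Find P(+)
P(+) = P(+|D)P(D) + P(+|¬D)P(¬D)
     = 0.9350 × 0.0830 + 0.1050 × 0.9170
     = 0.07760500 + 0.09628500
     = 0.17389000

Step 2: Apply Bayes' theorem for P(D|+)
P(D|+) = P(+|D)P(D) / P(+)
       = 0.07760500 / 0.17389000
       = 0.4463


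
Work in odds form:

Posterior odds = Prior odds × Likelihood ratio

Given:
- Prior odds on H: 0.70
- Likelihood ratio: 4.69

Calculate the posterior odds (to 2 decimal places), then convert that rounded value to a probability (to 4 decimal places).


Step 1: Calculate posterior odds
Posterior odds = Prior odds × LR
               = 0.70 × 4.69
               = 3.28

Step 2: Convert to probability
P(H|E) = Posterior odds / (1 + Posterior odds)
       = 3.28 / (1 + 3.28)
       = 3.28 / 4.28
       = 0.7664

The evidence increased P(H) from 0.4118 to 0.7664.


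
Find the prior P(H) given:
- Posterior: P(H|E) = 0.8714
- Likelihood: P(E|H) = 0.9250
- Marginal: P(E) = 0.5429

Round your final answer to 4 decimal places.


From Bayes' theorem: P(H|E) = P(E|H) × P(H) / P(E)

Rearranging for P(H):
P(H) = P(H|E) × P(E) / P(E|H)
     = 0.8714 × 0.5429 / 0.9250
     = 0.47308306 / 0.9250
     = 0.5114


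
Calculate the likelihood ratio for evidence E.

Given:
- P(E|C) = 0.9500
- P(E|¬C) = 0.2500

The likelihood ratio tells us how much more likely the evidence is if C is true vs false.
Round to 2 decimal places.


Likelihood Ratio (LR) = P(E|C) / P(E|¬C)

LR = 0.9500 / 0.2500
   = 3.80

The evidence is 3.80 times more likely if C is true than if C is false.
LR > 1, so observing E raises the odds in favor of C.


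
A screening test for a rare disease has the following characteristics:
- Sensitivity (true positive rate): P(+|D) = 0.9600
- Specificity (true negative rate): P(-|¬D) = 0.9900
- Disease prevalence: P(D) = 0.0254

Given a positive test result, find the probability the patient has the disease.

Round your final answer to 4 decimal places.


Let D = has disease, + = positive test

Given:
- P(D) = 0.0254 (prevalence)
- P(+|D) = 0.9600 (sensitivity)
- P(-|¬D) = 0.9900 (specificity)
- P(+|¬D) = 0.0100 (false positive rate = 1 - specificity)

Step 1: Find P(+)
P(+) = P(+|D)P(D) + P(+|¬D)P(¬D)
     = 0.9600 × 0.0254 + 0.0100 × 0.9746
     = 0.02438400 + 0.00974600
     = 0.03413000

Step 2: Apply Bayes' theorem for P(D|+)
P(D|+) = P(+|D)P(D) / P(+)
       = 0.02438400 / 0.03413000
       = 0.7144


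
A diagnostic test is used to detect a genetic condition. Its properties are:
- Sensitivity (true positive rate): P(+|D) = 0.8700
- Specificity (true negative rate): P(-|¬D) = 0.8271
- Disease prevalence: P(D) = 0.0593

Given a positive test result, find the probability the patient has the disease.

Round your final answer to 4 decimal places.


Let D = has disease, + = positive test

Given:
- P(D) = 0.0593 (prevalence)
- P(+|D) = 0.8700 (sensitivity)
- P(-|¬D) = 0.8271 (specificity)
- P(+|¬D) = 0.1729 (false positive rate = 1 - specificity)

Step 1: Find P(+)
P(+) = P(+|D)P(D) + P(+|¬D)P(¬D)
     = 0.8700 × 0.0593 + 0.1729 × 0.9407
     = 0.05159100 + 0.16264703
     = 0.21423803

Step 2: Apply Bayes' theorem for P(D|+)
P(D|+) = P(+|D)P(D) / P(+)
       = 0.05159100 / 0.21423803
       = 0.2408


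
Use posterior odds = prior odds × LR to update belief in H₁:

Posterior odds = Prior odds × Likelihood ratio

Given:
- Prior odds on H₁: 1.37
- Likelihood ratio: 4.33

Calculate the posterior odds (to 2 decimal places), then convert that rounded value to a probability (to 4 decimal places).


Step 1: Calculate posterior odds
Posterior odds = Prior odds × LR
               = 1.37 × 4.33
               = 5.93

Step 2: Convert to probability
P(H₁|E) = Posterior odds / (1 + Posterior odds)
       = 5.93 / (1 + 5.93)
       = 5.93 / 6.93
       = 0.8557

The evidence increased P(H₁) from 0.5781 to 0.8557.


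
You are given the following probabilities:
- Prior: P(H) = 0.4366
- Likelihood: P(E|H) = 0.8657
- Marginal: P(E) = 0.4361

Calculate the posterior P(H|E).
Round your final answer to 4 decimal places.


Using Bayes' theorem:

P(H|E) = P(E|H) × P(H) / P(E)
       = 0.8657 × 0.4366 / 0.4361
       = 0.37796462 / 0.4361
       = 0.8667

The evidence strengthens our belief in H.
Prior: 0.4366 → Posterior: 0.8667


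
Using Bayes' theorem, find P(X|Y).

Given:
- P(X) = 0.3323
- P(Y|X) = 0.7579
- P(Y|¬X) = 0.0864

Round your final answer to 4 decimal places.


Bayes' theorem: P(X|Y) = P(Y|X) × P(X) / P(Y)

Step 1: Calculate P(Y) using law of total probability
P(Y) = P(Y|X)P(X) + P(Y|¬X)P(¬X)
     = 0.7579 × 0.3323 + 0.0864 × 0.6677
     = 0.25185017 + 0.05768928
     = 0.30953945

Step 2: Apply Bayes' theorem
P(X|Y) = P(Y|X) × P(X) / P(Y)
       = 0.25185017 / 0.30953945
       = 0.8136


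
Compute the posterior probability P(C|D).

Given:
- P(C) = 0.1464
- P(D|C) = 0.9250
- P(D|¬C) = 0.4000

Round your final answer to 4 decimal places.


Bayes' theorem: P(C|D) = P(D|C) × P(C) / P(D)

Step 1: Calculate P(D) using law of total probability
P(D) = P(D|C)P(C) + P(D|¬C)P(¬C)
     = 0.9250 × 0.1464 + 0.4000 × 0.8536
     = 0.13542000 + 0.34144000
     = 0.47686000

Step 2: Apply Bayes' theorem
P(C|D) = P(D|C) × P(C) / P(D)
       = 0.13542000 / 0.47686000
       = 0.2840


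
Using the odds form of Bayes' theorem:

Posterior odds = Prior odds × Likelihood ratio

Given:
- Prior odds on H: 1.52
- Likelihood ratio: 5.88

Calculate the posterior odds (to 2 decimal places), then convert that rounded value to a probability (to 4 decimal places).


Step 1: Calculate posterior odds
Posterior odds = Prior odds × LR
               = 1.52 × 5.88
               = 8.94

Step 2: Convert to probability
P(H|E) = Posterior odds / (1 + Posterior odds)
       = 8.94 / (1 + 8.94)
       = 8.94 / 9.94
       = 0.8994

The evidence increased P(H) from 0.6032 to 0.8994.


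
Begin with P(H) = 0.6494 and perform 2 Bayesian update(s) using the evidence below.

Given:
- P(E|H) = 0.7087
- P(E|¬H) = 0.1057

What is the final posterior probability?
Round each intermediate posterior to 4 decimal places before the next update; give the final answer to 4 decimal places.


Sequential Bayesian updating:

Initial prior: P(H) = 0.6494

Update 1:
  P(E) = 0.7087 × 0.6494 + 0.1057 × 0.3506 = 0.46022978 + 0.03705842 = 0.49728820
  P(H|E) = 0.46022978 / 0.49728820 = 0.9255

Update 2:
  P(E) = 0.7087 × 0.9255 + 0.1057 × 0.0745 = 0.65590185 + 0.00787465 = 0.66377650
  P(H|E) = 0.65590185 / 0.66377650 = 0.9881

Final posterior: 0.9881


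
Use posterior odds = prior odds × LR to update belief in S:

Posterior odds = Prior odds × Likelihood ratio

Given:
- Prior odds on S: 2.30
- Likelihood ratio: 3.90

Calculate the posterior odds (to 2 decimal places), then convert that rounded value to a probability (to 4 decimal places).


Step 1: Calculate posterior odds
Posterior odds = Prior odds × LR
               = 2.30 × 3.90
               = 8.97

Step 2: Convert to probability
P(S|E) = Posterior odds / (1 + Posterior odds)
       = 8.97 / (1 + 8.97)
       = 8.97 / 9.97
       = 0.8997

The evidence increased P(S) from 0.6970 to 0.8997.


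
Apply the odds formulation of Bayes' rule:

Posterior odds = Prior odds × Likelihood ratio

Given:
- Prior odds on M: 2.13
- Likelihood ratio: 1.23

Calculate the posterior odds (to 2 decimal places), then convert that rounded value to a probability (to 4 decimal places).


Step 1: Calculate posterior odds
Posterior odds = Prior odds × LR
               = 2.13 × 1.23
               = 2.62

Step 2: Convert to probability
P(M|E) = Posterior odds / (1 + Posterior odds)
       = 2.62 / (1 + 2.62)
       = 2.62 / 3.62
       = 0.7238

The evidence increased P(M) from 0.6805 to 0.7238.


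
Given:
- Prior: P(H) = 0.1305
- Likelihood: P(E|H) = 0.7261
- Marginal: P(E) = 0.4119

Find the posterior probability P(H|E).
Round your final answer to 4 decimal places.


Using Bayes' theorem:

P(H|E) = P(E|H) × P(H) / P(E)
       = 0.7261 × 0.1305 / 0.4119
       = 0.09475605 / 0.4119
       = 0.2300

The evidence strengthens our belief in H.
Prior: 0.1305 → Posterior: 0.2300


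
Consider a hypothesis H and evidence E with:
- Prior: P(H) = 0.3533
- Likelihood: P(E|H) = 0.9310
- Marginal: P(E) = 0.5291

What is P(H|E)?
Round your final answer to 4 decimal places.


Using Bayes' theorem:

P(H|E) = P(E|H) × P(H) / P(E)
       = 0.9310 × 0.3533 / 0.5291
       = 0.32892230 / 0.5291
       = 0.6217

The evidence strengthens our belief in H.
Prior: 0.3533 → Posterior: 0.6217


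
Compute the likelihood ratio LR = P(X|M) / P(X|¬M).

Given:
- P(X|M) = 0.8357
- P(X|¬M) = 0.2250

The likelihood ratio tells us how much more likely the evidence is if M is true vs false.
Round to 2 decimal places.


Likelihood Ratio (LR) = P(X|M) / P(X|¬M)

LR = 0.8357 / 0.2250
   = 3.71

The evidence is 3.71 times more likely if M is true than if M is false.
Because LR exceeds 1, X is evidence for M.


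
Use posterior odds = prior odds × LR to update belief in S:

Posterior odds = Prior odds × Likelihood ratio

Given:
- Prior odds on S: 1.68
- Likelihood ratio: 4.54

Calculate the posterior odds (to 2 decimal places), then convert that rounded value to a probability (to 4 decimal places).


Step 1: Calculate posterior odds
Posterior odds = Prior odds × LR
               = 1.68 × 4.54
               = 7.63

Step 2: Convert to probability
P(S|E) = Posterior odds / (1 + Posterior odds)
       = 7.63 / (1 + 7.63)
       = 7.63 / 8.63
       = 0.8841

The evidence increased P(S) from 0.6269 to 0.8841.


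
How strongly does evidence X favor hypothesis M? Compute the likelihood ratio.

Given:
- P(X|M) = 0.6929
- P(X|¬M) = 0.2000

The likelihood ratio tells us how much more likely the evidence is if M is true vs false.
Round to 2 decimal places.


Likelihood Ratio (LR) = P(X|M) / P(X|¬M)

LR = 0.6929 / 0.2000
   = 3.46

The evidence is 3.46 times more likely if M is true than if M is false.
LR > 1, so observing X raises the odds in favor of M.


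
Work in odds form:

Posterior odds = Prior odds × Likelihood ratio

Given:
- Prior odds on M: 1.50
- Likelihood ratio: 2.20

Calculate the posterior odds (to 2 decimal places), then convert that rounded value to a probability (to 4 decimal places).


Step 1: Calculate posterior odds
Posterior odds = Prior odds × LR
               = 1.50 × 2.20
               = 3.30

Step 2: Convert to probability
P(M|E) = Posterior odds / (1 + Posterior odds)
       = 3.30 / (1 + 3.30)
       = 3.30 / 4.30
       = 0.7674

The evidence increased P(M) from 0.6000 to 0.7674.


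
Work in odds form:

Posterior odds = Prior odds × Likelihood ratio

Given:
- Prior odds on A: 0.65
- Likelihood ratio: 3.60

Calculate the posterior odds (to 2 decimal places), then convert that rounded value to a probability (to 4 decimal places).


Step 1: Calculate posterior odds
Posterior odds = Prior odds × LR
               = 0.65 × 3.60
               = 2.34

Step 2: Convert to probability
P(A|E) = Posterior odds / (1 + Posterior odds)
       = 2.34 / (1 + 2.34)
       = 2.34 / 3.34
       = 0.7006

The evidence increased P(A) from 0.3939 to 0.7006.


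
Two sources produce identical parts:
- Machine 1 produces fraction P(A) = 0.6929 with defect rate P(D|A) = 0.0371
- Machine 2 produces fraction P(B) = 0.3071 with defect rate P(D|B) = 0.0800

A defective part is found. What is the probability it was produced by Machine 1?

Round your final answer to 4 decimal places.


Let A = from Machine 1, D = defective

Given:
- P(A) = 0.6929, P(B) = 0.3071
- P(D|A) = 0.0371, P(D|B) = 0.0800

Step 1: Find P(D)
P(D) = P(D|A)P(A) + P(D|B)P(B)
     = 0.0371 × 0.6929 + 0.0800 × 0.3071
     = 0.02570659 + 0.02456800
     = 0.05027459

Step 2: Apply Bayes' theorem
P(A|D) = P(D|A)P(A) / P(D)
       = 0.02570659 / 0.05027459
       = 0.5113


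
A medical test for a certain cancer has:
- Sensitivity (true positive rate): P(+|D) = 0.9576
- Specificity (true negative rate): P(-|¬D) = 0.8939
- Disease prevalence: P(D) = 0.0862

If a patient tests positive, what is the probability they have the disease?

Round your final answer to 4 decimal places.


Let D = has disease, + = positive test

Given:
- P(D) = 0.0862 (prevalence)
- P(+|D) = 0.9576 (sensitivity)
- P(-|¬D) = 0.8939 (specificity)
- P(+|¬D) = 0.1061 (false positive rate = 1 - specificity)

Step 1: Find P(+)
P(+) = P(+|D)P(D) + P(+|¬D)P(¬D)
     = 0.9576 × 0.0862 + 0.1061 × 0.9138
     = 0.08254512 + 0.09695418
     = 0.17949930

Step 2: Apply Bayes' theorem for P(D|+)
P(D|+) = P(+|D)P(D) / P(+)
       = 0.08254512 / 0.17949930
       = 0.4599


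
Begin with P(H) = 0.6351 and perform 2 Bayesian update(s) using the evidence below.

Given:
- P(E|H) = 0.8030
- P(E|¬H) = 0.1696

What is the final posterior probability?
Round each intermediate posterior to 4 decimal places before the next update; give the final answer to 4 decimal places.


Sequential Bayesian updating:

Initial prior: P(H) = 0.6351

Update 1:
  P(E) = 0.8030 × 0.6351 + 0.1696 × 0.3649 = 0.50998530 + 0.06188704 = 0.57187234
  P(H|E) = 0.50998530 / 0.57187234 = 0.8918

Update 2:
  P(E) = 0.8030 × 0.8918 + 0.1696 × 0.1082 = 0.71611540 + 0.01835072 = 0.73446612
  P(H|E) = 0.71611540 / 0.73446612 = 0.9750

Final posterior: 0.9750


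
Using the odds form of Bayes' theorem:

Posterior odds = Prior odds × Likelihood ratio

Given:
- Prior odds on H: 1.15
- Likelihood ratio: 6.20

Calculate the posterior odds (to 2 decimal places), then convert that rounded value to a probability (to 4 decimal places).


Step 1: Calculate posterior odds
Posterior odds = Prior odds × LR
               = 1.15 × 6.20
               = 7.13

Step 2: Convert to probability
P(H|E) = Posterior odds / (1 + Posterior odds)
       = 7.13 / (1 + 7.13)
       = 7.13 / 8.13
       = 0.8770

The evidence increased P(H) from 0.5349 to 0.8770.


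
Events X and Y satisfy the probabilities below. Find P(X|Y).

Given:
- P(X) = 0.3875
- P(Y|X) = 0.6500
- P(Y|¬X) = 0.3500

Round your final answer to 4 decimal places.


Bayes' theorem: P(X|Y) = P(Y|X) × P(X) / P(Y)

Step 1: Calculate P(Y) using law of total probability
P(Y) = P(Y|X)P(X) + P(Y|¬X)P(¬X)
     = 0.6500 × 0.3875 + 0.3500 × 0.6125
     = 0.25187500 + 0.21437500
     = 0.46625000

Step 2: Apply Bayes' theorem
P(X|Y) = P(Y|X) × P(X) / P(Y)
       = 0.25187500 / 0.46625000
       = 0.5402


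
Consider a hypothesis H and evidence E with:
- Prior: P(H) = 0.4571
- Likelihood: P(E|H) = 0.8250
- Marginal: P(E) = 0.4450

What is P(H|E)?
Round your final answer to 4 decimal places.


Using Bayes' theorem:

P(H|E) = P(E|H) × P(H) / P(E)
       = 0.8250 × 0.4571 / 0.4450
       = 0.37710750 / 0.4450
       = 0.8474

The evidence strengthens our belief in H.
Prior: 0.4571 → Posterior: 0.8474


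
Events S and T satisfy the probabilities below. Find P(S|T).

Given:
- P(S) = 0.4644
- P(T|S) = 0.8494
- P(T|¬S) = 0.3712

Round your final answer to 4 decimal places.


Bayes' theorem: P(S|T) = P(T|S) × P(S) / P(T)

Step 1: Calculate P(T) using law of total probability
P(T) = P(T|S)P(S) + P(T|¬S)P(¬S)
     = 0.8494 × 0.4644 + 0.3712 × 0.5356
     = 0.39446136 + 0.19881472
     = 0.59327608

Step 2: Apply Bayes' theorem
P(S|T) = P(T|S) × P(S) / P(T)
       = 0.39446136 / 0.59327608
       = 0.6649


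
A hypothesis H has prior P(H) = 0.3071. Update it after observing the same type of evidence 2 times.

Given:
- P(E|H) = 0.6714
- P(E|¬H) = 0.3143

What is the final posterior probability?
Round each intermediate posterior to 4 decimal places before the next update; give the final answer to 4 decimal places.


Sequential Bayesian updating:

Initial prior: P(H) = 0.3071

Update 1:
  P(E) = 0.6714 × 0.3071 + 0.3143 × 0.6929 = 0.20618694 + 0.21777847 = 0.42396541
  P(H|E) = 0.20618694 / 0.42396541 = 0.4863

Update 2:
  P(E) = 0.6714 × 0.4863 + 0.3143 × 0.5137 = 0.32650182 + 0.16145591 = 0.48795773
  P(H|E) = 0.32650182 / 0.48795773 = 0.6691

Final posterior: 0.6691


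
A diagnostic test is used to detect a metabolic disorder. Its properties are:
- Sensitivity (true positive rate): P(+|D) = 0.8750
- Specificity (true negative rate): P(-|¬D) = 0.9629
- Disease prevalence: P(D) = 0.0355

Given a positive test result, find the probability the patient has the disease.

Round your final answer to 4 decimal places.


Let D = has disease, + = positive test

Given:
- P(D) = 0.0355 (prevalence)
- P(+|D) = 0.8750 (sensitivity)
- P(-|¬D) = 0.9629 (specificity)
- P(+|¬D) = 0.0371 (false positive rate = 1 - specificity)

Step 1: Find P(+)
P(+) = P(+|D)P(D) + P(+|¬D)P(¬D)
     = 0.8750 × 0.0355 + 0.0371 × 0.9645
     = 0.03106250 + 0.03578295
     = 0.06684545

Step 2: Apply Bayes' theorem for P(D|+)
P(D|+) = P(+|D)P(D) / P(+)
       = 0.03106250 / 0.06684545
       = 0.4647


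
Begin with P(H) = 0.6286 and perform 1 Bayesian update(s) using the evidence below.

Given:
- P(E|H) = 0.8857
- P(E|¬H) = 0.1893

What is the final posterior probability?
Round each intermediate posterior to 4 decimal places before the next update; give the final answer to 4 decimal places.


Sequential Bayesian updating:

Initial prior: P(H) = 0.6286

Update 1:
  P(E) = 0.8857 × 0.6286 + 0.1893 × 0.3714 = 0.55675102 + 0.07030602 = 0.62705704
  P(H|E) = 0.55675102 / 0.62705704 = 0.8879

Final posterior: 0.8879


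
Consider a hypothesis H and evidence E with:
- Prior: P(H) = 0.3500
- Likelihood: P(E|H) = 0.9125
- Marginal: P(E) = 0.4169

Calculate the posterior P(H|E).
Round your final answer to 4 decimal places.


Using Bayes' theorem:

P(H|E) = P(E|H) × P(H) / P(E)
       = 0.9125 × 0.3500 / 0.4169
       = 0.31937500 / 0.4169
       = 0.7661

The evidence strengthens our belief in H.
Prior: 0.3500 → Posterior: 0.7661


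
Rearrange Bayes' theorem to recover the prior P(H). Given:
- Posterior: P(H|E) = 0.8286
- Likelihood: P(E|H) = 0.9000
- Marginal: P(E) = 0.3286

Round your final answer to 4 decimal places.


From Bayes' theorem: P(H|E) = P(E|H) × P(H) / P(E)

Rearranging for P(H):
P(H) = P(H|E) × P(E) / P(E|H)
     = 0.8286 × 0.3286 / 0.9000
     = 0.27227796 / 0.9000
     = 0.3025


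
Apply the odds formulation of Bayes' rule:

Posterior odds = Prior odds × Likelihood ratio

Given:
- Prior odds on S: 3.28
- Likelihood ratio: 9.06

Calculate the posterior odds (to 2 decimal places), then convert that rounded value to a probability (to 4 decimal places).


Step 1: Calculate posterior odds
Posterior odds = Prior odds × LR
               = 3.28 × 9.06
               = 29.72

Step 2: Convert to probability
P(S|E) = Posterior odds / (1 + Posterior odds)
       = 29.72 / (1 + 29.72)
       = 29.72 / 30.72
       = 0.9674

The evidence increased P(S) from 0.7664 to 0.9674.


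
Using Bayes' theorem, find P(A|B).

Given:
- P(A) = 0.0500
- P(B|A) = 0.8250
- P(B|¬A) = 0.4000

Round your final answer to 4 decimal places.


Bayes' theorem: P(A|B) = P(B|A) × P(A) / P(B)

Step 1: Calculate P(B) using law of total probability
P(B) = P(B|A)P(A) + P(B|¬A)P(¬A)
     = 0.8250 × 0.0500 + 0.4000 × 0.9500
     = 0.04125000 + 0.38000000
     = 0.42125000

Step 2: Apply Bayes' theorem
P(A|B) = P(B|A) × P(A) / P(B)
       = 0.04125000 / 0.42125000
       = 0.0979


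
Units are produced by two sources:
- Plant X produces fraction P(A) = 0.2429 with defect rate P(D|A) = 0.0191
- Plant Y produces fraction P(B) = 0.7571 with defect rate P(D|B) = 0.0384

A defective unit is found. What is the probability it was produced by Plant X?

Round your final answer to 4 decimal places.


Let A = from Plant X, D = defective

Given:
- P(A) = 0.2429, P(B) = 0.7571
- P(D|A) = 0.0191, P(D|B) = 0.0384

Step 1: Find P(D)
P(D) = P(D|A)P(A) + P(D|B)P(B)
     = 0.0191 × 0.2429 + 0.0384 × 0.7571
     = 0.00463939 + 0.02907264
     = 0.03371203

Step 2: Apply Bayes' theorem
P(A|D) = P(D|A)P(A) / P(D)
       = 0.00463939 / 0.03371203
       = 0.1376


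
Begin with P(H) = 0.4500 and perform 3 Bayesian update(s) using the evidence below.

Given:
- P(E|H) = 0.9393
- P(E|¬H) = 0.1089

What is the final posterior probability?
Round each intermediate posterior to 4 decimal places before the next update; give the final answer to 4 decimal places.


Sequential Bayesian updating:

Initial prior: P(H) = 0.4500

Update 1:
  P(E) = 0.9393 × 0.4500 + 0.1089 × 0.5500 = 0.42268500 + 0.05989500 = 0.48258000
  P(H|E) = 0.42268500 / 0.48258000 = 0.8759

Update 2:
  P(E) = 0.9393 × 0.8759 + 0.1089 × 0.1241 = 0.82273287 + 0.01351449 = 0.83624736
  P(H|E) = 0.82273287 / 0.83624736 = 0.9838

Update 3:
  P(E) = 0.9393 × 0.9838 + 0.1089 × 0.0162 = 0.92408334 + 0.00176418 = 0.92584752
  P(H|E) = 0.92408334 / 0.92584752 = 0.9981

Final posterior: 0.9981


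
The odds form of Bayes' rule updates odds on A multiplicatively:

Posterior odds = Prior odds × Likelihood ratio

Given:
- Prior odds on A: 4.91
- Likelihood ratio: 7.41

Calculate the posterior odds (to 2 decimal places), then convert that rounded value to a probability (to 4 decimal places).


Step 1: Calculate posterior odds
Posterior odds = Prior odds × LR
               = 4.91 × 7.41
               = 36.38

Step 2: Convert to probability
P(A|E) = Posterior odds / (1 + Posterior odds)
       = 36.38 / (1 + 36.38)
       = 36.38 / 37.38
       = 0.9732

The evidence increased P(A) from 0.8308 to 0.9732.


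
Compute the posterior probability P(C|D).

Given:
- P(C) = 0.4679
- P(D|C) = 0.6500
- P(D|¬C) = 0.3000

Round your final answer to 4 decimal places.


Bayes' theorem: P(C|D) = P(D|C) × P(C) / P(D)

Step 1: Calculate P(D) using law of total probability
P(D) = P(D|C)P(C) + P(D|¬C)P(¬C)
     = 0.6500 × 0.4679 + 0.3000 × 0.5321
     = 0.30413500 + 0.15963000
     = 0.46376500

Step 2: Apply Bayes' theorem
P(C|D) = P(D|C) × P(C) / P(D)
       = 0.30413500 / 0.46376500
       = 0.6558


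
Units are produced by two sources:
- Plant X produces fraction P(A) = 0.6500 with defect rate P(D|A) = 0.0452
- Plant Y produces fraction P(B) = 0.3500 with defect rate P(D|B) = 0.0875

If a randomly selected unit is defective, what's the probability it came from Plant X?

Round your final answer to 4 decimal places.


Let A = from Plant X, D = defective

Given:
- P(A) = 0.6500, P(B) = 0.3500
- P(D|A) = 0.0452, P(D|B) = 0.0875

Step 1: Find P(D)
P(D) = P(D|A)P(A) + P(D|B)P(B)
     = 0.0452 × 0.6500 + 0.0875 × 0.3500
     = 0.02938000 + 0.03062500
     = 0.06000500

Step 2: Apply Bayes' theorem
P(A|D) = P(D|A)P(A) / P(D)
       = 0.02938000 / 0.06000500
       = 0.4896


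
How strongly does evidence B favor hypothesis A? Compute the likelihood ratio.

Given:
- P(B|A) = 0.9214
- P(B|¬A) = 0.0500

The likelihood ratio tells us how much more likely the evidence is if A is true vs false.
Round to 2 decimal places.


Likelihood Ratio (LR) = P(B|A) / P(B|¬A)

LR = 0.9214 / 0.0500
   = 18.43

The evidence is 18.43 times more likely if A is true than if A is false.
Because LR exceeds 1, B is evidence for A.


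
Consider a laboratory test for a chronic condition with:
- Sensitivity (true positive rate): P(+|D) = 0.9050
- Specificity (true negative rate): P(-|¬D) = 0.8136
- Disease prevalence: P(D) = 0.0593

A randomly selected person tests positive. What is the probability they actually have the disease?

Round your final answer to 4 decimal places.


Let D = has disease, + = positive test

Given:
- P(D) = 0.0593 (prevalence)
- P(+|D) = 0.9050 (sensitivity)
- P(-|¬D) = 0.8136 (specificity)
- P(+|¬D) = 0.1864 (false positive rate = 1 - specificity)

Step 1: Find P(+)
P(+) = P(+|D)P(D) + P(+|¬D)P(¬D)
     = 0.9050 × 0.0593 + 0.1864 × 0.9407
     = 0.05366650 + 0.17534648
     = 0.22901298

Step 2: Apply Bayes' theorem for P(D|+)
P(D|+) = P(+|D)P(D) / P(+)
       = 0.05366650 / 0.22901298
       = 0.2343


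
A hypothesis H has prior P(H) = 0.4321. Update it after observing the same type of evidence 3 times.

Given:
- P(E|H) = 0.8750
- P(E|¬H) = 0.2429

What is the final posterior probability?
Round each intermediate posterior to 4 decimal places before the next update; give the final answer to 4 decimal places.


Sequential Bayesian updating:

Initial prior: P(H) = 0.4321

Update 1:
  P(E) = 0.8750 × 0.4321 + 0.2429 × 0.5679 = 0.37808750 + 0.13794291 = 0.51603041
  P(H|E) = 0.37808750 / 0.51603041 = 0.7327

Update 2:
  P(E) = 0.8750 × 0.7327 + 0.2429 × 0.2673 = 0.64111250 + 0.06492717 = 0.70603967
  P(H|E) = 0.64111250 / 0.70603967 = 0.9080

Update 3:
  P(E) = 0.8750 × 0.9080 + 0.2429 × 0.0920 = 0.79450000 + 0.02234680 = 0.81684680
  P(H|E) = 0.79450000 / 0.81684680 = 0.9726

Final posterior: 0.9726


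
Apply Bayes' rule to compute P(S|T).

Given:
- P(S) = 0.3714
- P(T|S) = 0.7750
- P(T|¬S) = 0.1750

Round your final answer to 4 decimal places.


Bayes' theorem: P(S|T) = P(T|S) × P(S) / P(T)

Step 1: Calculate P(T) using law of total probability
P(T) = P(T|S)P(S) + P(T|¬S)P(¬S)
     = 0.7750 × 0.3714 + 0.1750 × 0.6286
     = 0.28783500 + 0.11000500
     = 0.39784000

Step 2: Apply Bayes' theorem
P(S|T) = P(T|S) × P(S) / P(T)
       = 0.28783500 / 0.39784000
       = 0.7235


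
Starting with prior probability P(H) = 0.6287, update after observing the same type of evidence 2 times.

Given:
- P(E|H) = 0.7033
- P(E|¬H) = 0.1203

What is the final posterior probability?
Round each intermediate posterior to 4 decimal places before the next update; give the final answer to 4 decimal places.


Sequential Bayesian updating:

Initial prior: P(H) = 0.6287

Update 1:
  P(E) = 0.7033 × 0.6287 + 0.1203 × 0.3713 = 0.44216471 + 0.04466739 = 0.48683210
  P(H|E) = 0.44216471 / 0.48683210 = 0.9082

Update 2:
  P(E) = 0.7033 × 0.9082 + 0.1203 × 0.0918 = 0.63873706 + 0.01104354 = 0.64978060
  P(H|E) = 0.63873706 / 0.64978060 = 0.9830

Final posterior: 0.9830


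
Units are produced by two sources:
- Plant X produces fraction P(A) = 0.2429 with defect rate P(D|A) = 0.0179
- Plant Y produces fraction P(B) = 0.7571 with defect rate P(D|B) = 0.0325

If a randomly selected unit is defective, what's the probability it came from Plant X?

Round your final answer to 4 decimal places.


Let A = from Plant X, D = defective

Given:
- P(A) = 0.2429, P(B) = 0.7571
- P(D|A) = 0.0179, P(D|B) = 0.0325

Step 1: Find P(D)
P(D) = P(D|A)P(A) + P(D|B)P(B)
     = 0.0179 × 0.2429 + 0.0325 × 0.7571
     = 0.00434791 + 0.02460575
     = 0.02895366

Step 2: Apply Bayes' theorem
P(A|D) = P(D|A)P(A) / P(D)
       = 0.00434791 / 0.02895366
       = 0.1502


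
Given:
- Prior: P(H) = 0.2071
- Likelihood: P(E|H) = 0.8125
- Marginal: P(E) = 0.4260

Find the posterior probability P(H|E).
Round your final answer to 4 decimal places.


Using Bayes' theorem:

P(H|E) = P(E|H) × P(H) / P(E)
       = 0.8125 × 0.2071 / 0.4260
       = 0.16826875 / 0.4260
       = 0.3950

The evidence strengthens our belief in H.
Prior: 0.2071 → Posterior: 0.3950


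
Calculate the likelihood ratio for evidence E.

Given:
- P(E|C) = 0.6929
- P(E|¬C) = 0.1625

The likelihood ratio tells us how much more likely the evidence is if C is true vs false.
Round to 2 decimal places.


Likelihood Ratio (LR) = P(E|C) / P(E|¬C)

LR = 0.6929 / 0.1625
   = 4.26

The evidence is 4.26 times more likely if C is true than if C is false.
Because LR exceeds 1, E is evidence for C.


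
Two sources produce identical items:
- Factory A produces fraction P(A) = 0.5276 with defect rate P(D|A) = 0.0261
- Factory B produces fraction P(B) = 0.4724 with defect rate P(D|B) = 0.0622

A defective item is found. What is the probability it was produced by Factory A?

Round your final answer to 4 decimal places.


Let A = from Factory A, D = defective

Given:
- P(A) = 0.5276, P(B) = 0.4724
- P(D|A) = 0.0261, P(D|B) = 0.0622

Step 1: Find P(D)
P(D) = P(D|A)P(A) + P(D|B)P(B)
     = 0.0261 × 0.5276 + 0.0622 × 0.4724
     = 0.01377036 + 0.02938328
     = 0.04315364

Step 2: Apply Bayes' theorem
P(A|D) = P(D|A)P(A) / P(D)
       = 0.01377036 / 0.04315364
       = 0.3191


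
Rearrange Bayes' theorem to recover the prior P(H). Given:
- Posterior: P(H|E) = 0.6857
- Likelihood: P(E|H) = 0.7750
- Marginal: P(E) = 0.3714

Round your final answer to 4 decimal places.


From Bayes' theorem: P(H|E) = P(E|H) × P(H) / P(E)

Rearranging for P(H):
P(H) = P(H|E) × P(E) / P(E|H)
     = 0.6857 × 0.3714 / 0.7750
     = 0.25466898 / 0.7750
     = 0.3286


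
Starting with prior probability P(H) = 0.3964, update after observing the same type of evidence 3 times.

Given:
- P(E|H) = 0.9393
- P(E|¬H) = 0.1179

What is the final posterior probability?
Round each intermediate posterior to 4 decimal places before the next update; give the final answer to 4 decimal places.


Sequential Bayesian updating:

Initial prior: P(H) = 0.3964

Update 1:
  P(E) = 0.9393 × 0.3964 + 0.1179 × 0.6036 = 0.37233852 + 0.07116444 = 0.44350296
  P(H|E) = 0.37233852 / 0.44350296 = 0.8395

Update 2:
  P(E) = 0.9393 × 0.8395 + 0.1179 × 0.1605 = 0.78854235 + 0.01892295 = 0.80746530
  P(H|E) = 0.78854235 / 0.80746530 = 0.9766

Update 3:
  P(E) = 0.9393 × 0.9766 + 0.1179 × 0.0234 = 0.91732038 + 0.00275886 = 0.92007924
  P(H|E) = 0.91732038 / 0.92007924 = 0.9970

Final posterior: 0.9970


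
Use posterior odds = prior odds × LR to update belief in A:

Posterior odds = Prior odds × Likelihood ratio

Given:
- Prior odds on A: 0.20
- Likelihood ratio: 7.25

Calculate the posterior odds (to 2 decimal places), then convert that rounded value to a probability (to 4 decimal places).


Step 1: Calculate posterior odds
Posterior odds = Prior odds × LR
               = 0.20 × 7.25
               = 1.45

Step 2: Convert to probability
P(A|E) = Posterior odds / (1 + Posterior odds)
       = 1.45 / (1 + 1.45)
       = 1.45 / 2.45
       = 0.5918

The evidence increased P(A) from 0.1667 to 0.5918.


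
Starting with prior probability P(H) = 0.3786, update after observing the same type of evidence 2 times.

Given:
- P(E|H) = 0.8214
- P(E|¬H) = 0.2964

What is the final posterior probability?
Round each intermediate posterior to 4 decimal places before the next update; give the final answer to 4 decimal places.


Sequential Bayesian updating:

Initial prior: P(H) = 0.3786

Update 1:
  P(E) = 0.8214 × 0.3786 + 0.2964 × 0.6214 = 0.31098204 + 0.18418296 = 0.49516500
  P(H|E) = 0.31098204 / 0.49516500 = 0.6280

Update 2:
  P(E) = 0.8214 × 0.6280 + 0.2964 × 0.3720 = 0.51583920 + 0.11026080 = 0.62610000
  P(H|E) = 0.51583920 / 0.62610000 = 0.8239

Final posterior: 0.8239


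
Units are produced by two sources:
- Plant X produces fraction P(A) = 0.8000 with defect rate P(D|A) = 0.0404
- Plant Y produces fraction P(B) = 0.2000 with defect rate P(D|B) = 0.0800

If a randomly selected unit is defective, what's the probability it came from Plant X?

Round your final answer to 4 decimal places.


Let A = from Plant X, D = defective

Given:
- P(A) = 0.8000, P(B) = 0.2000
- P(D|A) = 0.0404, P(D|B) = 0.0800

Step 1: Find P(D)
P(D) = P(D|A)P(A) + P(D|B)P(B)
     = 0.0404 × 0.8000 + 0.0800 × 0.2000
     = 0.03232000 + 0.01600000
     = 0.04832000

Step 2: Apply Bayes' theorem
P(A|D) = P(D|A)P(A) / P(D)
       = 0.03232000 / 0.04832000
       = 0.6689


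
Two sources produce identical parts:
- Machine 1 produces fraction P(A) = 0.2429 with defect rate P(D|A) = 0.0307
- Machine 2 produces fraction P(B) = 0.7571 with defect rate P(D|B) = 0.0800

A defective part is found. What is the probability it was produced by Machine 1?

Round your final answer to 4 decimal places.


Let A = from Machine 1, D = defective

Given:
- P(A) = 0.2429, P(B) = 0.7571
- P(D|A) = 0.0307, P(D|B) = 0.0800

Step 1: Find P(D)
P(D) = P(D|A)P(A) + P(D|B)P(B)
     = 0.0307 × 0.2429 + 0.0800 × 0.7571
     = 0.00745703 + 0.06056800
     = 0.06802503

Step 2: Apply Bayes' theorem
P(A|D) = P(D|A)P(A) / P(D)
       = 0.00745703 / 0.06802503
       = 0.1096


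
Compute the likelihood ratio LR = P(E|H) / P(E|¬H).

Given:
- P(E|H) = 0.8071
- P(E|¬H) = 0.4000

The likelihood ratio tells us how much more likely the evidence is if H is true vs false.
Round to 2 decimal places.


Likelihood Ratio (LR) = P(E|H) / P(E|¬H)

LR = 0.8071 / 0.4000
   = 2.02

The evidence is 2.02 times more likely if H is true than if H is false.
Because LR exceeds 1, E is evidence for H.


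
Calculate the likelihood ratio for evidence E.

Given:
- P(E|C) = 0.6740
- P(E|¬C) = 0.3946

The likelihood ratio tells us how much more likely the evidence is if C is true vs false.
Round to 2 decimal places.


Likelihood Ratio (LR) = P(E|C) / P(E|¬C)

LR = 0.6740 / 0.3946
   = 1.71

The evidence is 1.71 times more likely if C is true than if C is false.
LR > 1, so observing E raises the odds in favor of C.


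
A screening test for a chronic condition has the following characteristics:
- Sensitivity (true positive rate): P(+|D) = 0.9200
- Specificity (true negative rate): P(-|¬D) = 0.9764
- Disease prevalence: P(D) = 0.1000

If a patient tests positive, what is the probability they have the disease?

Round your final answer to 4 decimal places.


Let D = has disease, + = positive test

Given:
- P(D) = 0.1000 (prevalence)
- P(+|D) = 0.9200 (sensitivity)
- P(-|¬D) = 0.9764 (specificity)
- P(+|¬D) = 0.0236 (false positive rate = 1 - specificity)

Step 1: Find P(+)
P(+) = P(+|D)P(D) + P(+|¬D)P(¬D)
     = 0.9200 × 0.1000 + 0.0236 × 0.9000
     = 0.09200000 + 0.02124000
     = 0.11324000

Step 2: Apply Bayes' theorem for P(D|+)
P(D|+) = P(+|D)P(D) / P(+)
       = 0.09200000 / 0.11324000
       = 0.8124


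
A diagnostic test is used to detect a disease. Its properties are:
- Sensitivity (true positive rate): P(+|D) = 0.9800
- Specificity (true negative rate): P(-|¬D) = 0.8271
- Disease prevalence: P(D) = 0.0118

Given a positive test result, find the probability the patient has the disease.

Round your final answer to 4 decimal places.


Let D = has disease, + = positive test

Given:
- P(D) = 0.0118 (prevalence)
- P(+|D) = 0.9800 (sensitivity)
- P(-|¬D) = 0.8271 (specificity)
- P(+|¬D) = 0.1729 (false positive rate = 1 - specificity)

Step 1: Find P(+)
P(+) = P(+|D)P(D) + P(+|¬D)P(¬D)
     = 0.9800 × 0.0118 + 0.1729 × 0.9882
     = 0.01156400 + 0.17085978
     = 0.18242378

Step 2: Apply Bayes' theorem for P(D|+)
P(D|+) = P(+|D)P(D) / P(+)
       = 0.01156400 / 0.18242378
       = 0.0634


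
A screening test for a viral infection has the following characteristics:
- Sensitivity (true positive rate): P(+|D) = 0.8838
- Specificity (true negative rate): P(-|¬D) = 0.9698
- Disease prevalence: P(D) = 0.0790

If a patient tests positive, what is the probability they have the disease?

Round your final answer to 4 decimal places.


Let D = has disease, + = positive test

Given:
- P(D) = 0.0790 (prevalence)
- P(+|D) = 0.8838 (sensitivity)
- P(-|¬D) = 0.9698 (specificity)
- P(+|¬D) = 0.0302 (false positive rate = 1 - specificity)

Step 1: Find P(+)
P(+) = P(+|D)P(D) + P(+|¬D)P(¬D)
     = 0.8838 × 0.0790 + 0.0302 × 0.9210
     = 0.06982020 + 0.02781420
     = 0.09763440

Step 2: Apply Bayes' theorem for P(D|+)
P(D|+) = P(+|D)P(D) / P(+)
       = 0.06982020 / 0.09763440
       = 0.7151


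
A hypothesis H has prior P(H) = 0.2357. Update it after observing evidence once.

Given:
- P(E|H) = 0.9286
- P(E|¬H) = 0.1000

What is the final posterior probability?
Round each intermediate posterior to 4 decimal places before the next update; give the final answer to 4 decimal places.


Sequential Bayesian updating:

Initial prior: P(H) = 0.2357

Update 1:
  P(E) = 0.9286 × 0.2357 + 0.1000 × 0.7643 = 0.21887102 + 0.07643000 = 0.29530102
  P(H|E) = 0.21887102 / 0.29530102 = 0.7412

Final posterior: 0.7412


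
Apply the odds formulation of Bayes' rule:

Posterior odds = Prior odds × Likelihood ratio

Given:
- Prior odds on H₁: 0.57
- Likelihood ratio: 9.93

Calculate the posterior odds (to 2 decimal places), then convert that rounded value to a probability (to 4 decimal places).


Step 1: Calculate posterior odds
Posterior odds = Prior odds × LR
               = 0.57 × 9.93
               = 5.66

Step 2: Convert to probability
P(H₁|E) = Posterior odds / (1 + Posterior odds)
       = 5.66 / (1 + 5.66)
       = 5.66 / 6.66
       = 0.8498

The evidence increased P(H₁) from 0.3631 to 0.8498.


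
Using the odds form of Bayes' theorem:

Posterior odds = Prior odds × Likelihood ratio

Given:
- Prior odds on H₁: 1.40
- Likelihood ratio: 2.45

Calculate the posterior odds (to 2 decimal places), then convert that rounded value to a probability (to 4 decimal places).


Step 1: Calculate posterior odds
Posterior odds = Prior odds × LR
               = 1.40 × 2.45
               = 3.43

Step 2: Convert to probability
P(H₁|E) = Posterior odds / (1 + Posterior odds)
       = 3.43 / (1 + 3.43)
       = 3.43 / 4.43
       = 0.7743

The evidence increased P(H₁) from 0.5833 to 0.7743.


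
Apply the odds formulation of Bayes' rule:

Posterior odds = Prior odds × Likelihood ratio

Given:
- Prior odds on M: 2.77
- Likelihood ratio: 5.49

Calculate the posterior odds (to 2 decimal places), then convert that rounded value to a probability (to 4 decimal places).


Step 1: Calculate posterior odds
Posterior odds = Prior odds × LR
               = 2.77 × 5.49
               = 15.21

Step 2: Convert to probability
P(M|E) = Posterior odds / (1 + Posterior odds)
       = 15.21 / (1 + 15.21)
       = 15.21 / 16.21
       = 0.9383

The evidence increased P(M) from 0.7347 to 0.9383.
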